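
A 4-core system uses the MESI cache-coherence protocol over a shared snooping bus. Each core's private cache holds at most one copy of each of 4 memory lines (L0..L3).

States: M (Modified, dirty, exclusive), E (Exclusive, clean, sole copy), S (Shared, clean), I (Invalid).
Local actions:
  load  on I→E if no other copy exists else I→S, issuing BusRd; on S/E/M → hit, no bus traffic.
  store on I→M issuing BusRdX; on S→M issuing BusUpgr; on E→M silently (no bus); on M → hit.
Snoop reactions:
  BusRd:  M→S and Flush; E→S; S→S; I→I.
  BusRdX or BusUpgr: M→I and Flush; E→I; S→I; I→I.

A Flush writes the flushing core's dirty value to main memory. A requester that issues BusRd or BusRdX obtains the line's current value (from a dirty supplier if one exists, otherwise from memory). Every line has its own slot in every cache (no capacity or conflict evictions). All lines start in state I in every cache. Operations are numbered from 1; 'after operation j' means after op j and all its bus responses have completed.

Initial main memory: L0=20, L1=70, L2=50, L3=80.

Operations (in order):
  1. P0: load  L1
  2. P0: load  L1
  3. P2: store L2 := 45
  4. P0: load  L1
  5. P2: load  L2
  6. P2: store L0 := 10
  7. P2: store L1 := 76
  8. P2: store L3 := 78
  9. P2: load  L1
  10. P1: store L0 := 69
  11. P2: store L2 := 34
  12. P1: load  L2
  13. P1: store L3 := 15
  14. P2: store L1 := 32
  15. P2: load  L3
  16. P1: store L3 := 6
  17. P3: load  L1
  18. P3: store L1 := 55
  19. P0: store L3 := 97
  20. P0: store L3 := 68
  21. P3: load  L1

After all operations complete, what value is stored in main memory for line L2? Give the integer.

memory[L2] = 34

1. P0: load  L1  bus=[BusRd]  L1: P0=E P1=I P2=I P3=I  mem[L1]=70
2. P0: load  L1  bus=[-]  L1: P0=E P1=I P2=I P3=I  mem[L1]=70
3. P2: store L2 := 45  bus=[BusRdX]  L2: P0=I P1=I P2=M P3=I  mem[L2]=50
4. P0: load  L1  bus=[-]  L1: P0=E P1=I P2=I P3=I  mem[L1]=70
5. P2: load  L2  bus=[-]  L2: P0=I P1=I P2=M P3=I  mem[L2]=50
6. P2: store L0 := 10  bus=[BusRdX]  L0: P0=I P1=I P2=M P3=I  mem[L0]=20
7. P2: store L1 := 76  bus=[BusRdX]  L1: P0=I P1=I P2=M P3=I  mem[L1]=70
8. P2: store L3 := 78  bus=[BusRdX]  L3: P0=I P1=I P2=M P3=I  mem[L3]=80
9. P2: load  L1  bus=[-]  L1: P0=I P1=I P2=M P3=I  mem[L1]=70
10. P1: store L0 := 69  bus=[BusRdX,Flush]  L0: P0=I P1=M P2=I P3=I  mem[L0]=10
11. P2: store L2 := 34  bus=[-]  L2: P0=I P1=I P2=M P3=I  mem[L2]=50
12. P1: load  L2  bus=[BusRd,Flush]  L2: P0=I P1=S P2=S P3=I  mem[L2]=34
13. P1: store L3 := 15  bus=[BusRdX,Flush]  L3: P0=I P1=M P2=I P3=I  mem[L3]=78
14. P2: store L1 := 32  bus=[-]  L1: P0=I P1=I P2=M P3=I  mem[L1]=70
15. P2: load  L3  bus=[BusRd,Flush]  L3: P0=I P1=S P2=S P3=I  mem[L3]=15
16. P1: store L3 := 6  bus=[BusUpgr]  L3: P0=I P1=M P2=I P3=I  mem[L3]=15
17. P3: load  L1  bus=[BusRd,Flush]  L1: P0=I P1=I P2=S P3=S  mem[L1]=32
18. P3: store L1 := 55  bus=[BusUpgr]  L1: P0=I P1=I P2=I P3=M  mem[L1]=32
19. P0: store L3 := 97  bus=[BusRdX,Flush]  L3: P0=M P1=I P2=I P3=I  mem[L3]=6
20. P0: store L3 := 68  bus=[-]  L3: P0=M P1=I P2=I P3=I  mem[L3]=6
21. P3: load  L1  bus=[-]  L1: P0=I P1=I P2=I P3=M  mem[L1]=32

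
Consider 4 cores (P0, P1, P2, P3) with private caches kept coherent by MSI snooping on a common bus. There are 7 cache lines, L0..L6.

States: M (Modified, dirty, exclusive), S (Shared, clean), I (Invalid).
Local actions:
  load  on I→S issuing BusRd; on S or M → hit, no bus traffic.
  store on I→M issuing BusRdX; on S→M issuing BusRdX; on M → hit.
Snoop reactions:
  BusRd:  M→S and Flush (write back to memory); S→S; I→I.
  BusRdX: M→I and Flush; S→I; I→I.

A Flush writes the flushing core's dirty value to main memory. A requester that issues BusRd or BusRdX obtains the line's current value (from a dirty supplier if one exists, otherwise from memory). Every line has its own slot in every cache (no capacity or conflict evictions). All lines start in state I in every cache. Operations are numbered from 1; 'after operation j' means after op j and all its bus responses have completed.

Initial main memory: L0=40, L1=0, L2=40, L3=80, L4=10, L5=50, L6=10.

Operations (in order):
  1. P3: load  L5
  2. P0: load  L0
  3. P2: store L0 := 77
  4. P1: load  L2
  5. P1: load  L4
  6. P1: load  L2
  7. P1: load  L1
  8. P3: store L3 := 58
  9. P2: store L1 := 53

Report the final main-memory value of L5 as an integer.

  op1 P3: load  L5 → I/I/I/S on L5; bus BusRd; mem=50
  op2 P0: load  L0 → S/I/I/I on L0; bus BusRd; mem=40
  op3 P2: store L0 := 77 → I/I/M/I on L0; bus BusRdX; mem=40
  op4 P1: load  L2 → I/S/I/I on L2; bus BusRd; mem=40
  op5 P1: load  L4 → I/S/I/I on L4; bus BusRd; mem=10
  op6 P1: load  L2 → I/S/I/I on L2; bus (none); mem=40
  op7 P1: load  L1 → I/S/I/I on L1; bus BusRd; mem=0
  op8 P3: store L3 := 58 → I/I/I/M on L3; bus BusRdX; mem=80
  op9 P2: store L1 := 53 → I/I/M/I on L1; bus BusRdX; mem=0

memory[L5] = 50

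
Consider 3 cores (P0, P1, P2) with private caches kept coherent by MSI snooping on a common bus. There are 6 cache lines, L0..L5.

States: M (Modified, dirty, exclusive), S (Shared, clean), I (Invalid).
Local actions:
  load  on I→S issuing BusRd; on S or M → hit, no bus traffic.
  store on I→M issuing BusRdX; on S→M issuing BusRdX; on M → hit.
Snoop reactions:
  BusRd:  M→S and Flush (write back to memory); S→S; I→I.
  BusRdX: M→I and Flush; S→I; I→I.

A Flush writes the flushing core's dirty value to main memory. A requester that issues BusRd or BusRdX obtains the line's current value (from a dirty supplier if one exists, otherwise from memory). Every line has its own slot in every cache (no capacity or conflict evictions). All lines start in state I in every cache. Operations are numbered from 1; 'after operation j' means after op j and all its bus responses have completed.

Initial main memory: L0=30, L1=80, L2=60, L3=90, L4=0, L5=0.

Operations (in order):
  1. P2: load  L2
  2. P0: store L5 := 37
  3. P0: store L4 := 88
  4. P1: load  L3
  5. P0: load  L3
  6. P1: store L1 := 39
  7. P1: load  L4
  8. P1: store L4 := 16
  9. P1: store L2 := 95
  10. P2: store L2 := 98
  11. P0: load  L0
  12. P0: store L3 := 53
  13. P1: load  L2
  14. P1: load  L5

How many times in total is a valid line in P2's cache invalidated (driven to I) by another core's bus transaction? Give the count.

invalidations = 1

1. P2: load  L2  bus=[BusRd]  L2: P0=I P1=I P2=S  mem[L2]=60
2. P0: store L5 := 37  bus=[BusRdX]  L5: P0=M P1=I P2=I  mem[L5]=0
3. P0: store L4 := 88  bus=[BusRdX]  L4: P0=M P1=I P2=I  mem[L4]=0
4. P1: load  L3  bus=[BusRd]  L3: P0=I P1=S P2=I  mem[L3]=90
5. P0: load  L3  bus=[BusRd]  L3: P0=S P1=S P2=I  mem[L3]=90
6. P1: store L1 := 39  bus=[BusRdX]  L1: P0=I P1=M P2=I  mem[L1]=80
7. P1: load  L4  bus=[BusRd,Flush]  L4: P0=S P1=S P2=I  mem[L4]=88
8. P1: store L4 := 16  bus=[BusRdX]  L4: P0=I P1=M P2=I  mem[L4]=88
9. P1: store L2 := 95  bus=[BusRdX]  L2: P0=I P1=M P2=I  mem[L2]=60
10. P2: store L2 := 98  bus=[BusRdX,Flush]  L2: P0=I P1=I P2=M  mem[L2]=95
11. P0: load  L0  bus=[BusRd]  L0: P0=S P1=I P2=I  mem[L0]=30
12. P0: store L3 := 53  bus=[BusRdX]  L3: P0=M P1=I P2=I  mem[L3]=90
13. P1: load  L2  bus=[BusRd,Flush]  L2: P0=I P1=S P2=S  mem[L2]=98
14. P1: load  L5  bus=[BusRd,Flush]  L5: P0=S P1=S P2=I  mem[L5]=37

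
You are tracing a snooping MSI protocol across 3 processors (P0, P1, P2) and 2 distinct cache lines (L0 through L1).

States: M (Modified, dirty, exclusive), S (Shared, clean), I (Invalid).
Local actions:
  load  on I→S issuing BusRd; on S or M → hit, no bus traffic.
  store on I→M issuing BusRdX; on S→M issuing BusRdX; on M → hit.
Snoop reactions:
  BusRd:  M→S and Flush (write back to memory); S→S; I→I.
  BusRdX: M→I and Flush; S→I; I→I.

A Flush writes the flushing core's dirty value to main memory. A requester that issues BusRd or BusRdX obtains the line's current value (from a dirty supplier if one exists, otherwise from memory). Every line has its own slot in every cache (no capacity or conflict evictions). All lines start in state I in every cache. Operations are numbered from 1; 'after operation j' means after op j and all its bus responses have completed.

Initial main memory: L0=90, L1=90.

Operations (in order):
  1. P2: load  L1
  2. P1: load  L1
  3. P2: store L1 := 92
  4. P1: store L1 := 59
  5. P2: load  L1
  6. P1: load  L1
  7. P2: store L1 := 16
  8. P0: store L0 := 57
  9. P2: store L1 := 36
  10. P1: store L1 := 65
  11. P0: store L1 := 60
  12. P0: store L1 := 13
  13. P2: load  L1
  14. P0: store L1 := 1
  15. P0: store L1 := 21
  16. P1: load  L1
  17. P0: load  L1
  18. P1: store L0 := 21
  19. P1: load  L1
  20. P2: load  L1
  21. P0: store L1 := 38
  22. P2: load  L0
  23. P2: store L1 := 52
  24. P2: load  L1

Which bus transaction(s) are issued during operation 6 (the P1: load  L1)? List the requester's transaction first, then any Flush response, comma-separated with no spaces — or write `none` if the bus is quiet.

step 1: P2: load  L1  ⟶  IIS  (L1)  txn=BusRd  M[L1]=90
step 2: P1: load  L1  ⟶  ISS  (L1)  txn=BusRd  M[L1]=90
step 3: P2: store L1 := 92  ⟶  IIM  (L1)  txn=BusRdX  M[L1]=90
step 4: P1: store L1 := 59  ⟶  IMI  (L1)  txn=BusRdX+Flush  M[L1]=92
step 5: P2: load  L1  ⟶  ISS  (L1)  txn=BusRd+Flush  M[L1]=59
step 6: P1: load  L1  ⟶  ISS  (L1)  txn=∅  M[L1]=59
step 7: P2: store L1 := 16  ⟶  IIM  (L1)  txn=BusRdX  M[L1]=59
step 8: P0: store L0 := 57  ⟶  MII  (L0)  txn=BusRdX  M[L0]=90
step 9: P2: store L1 := 36  ⟶  IIM  (L1)  txn=∅  M[L1]=59
step 10: P1: store L1 := 65  ⟶  IMI  (L1)  txn=BusRdX+Flush  M[L1]=36
step 11: P0: store L1 := 60  ⟶  MII  (L1)  txn=BusRdX+Flush  M[L1]=65
step 12: P0: store L1 := 13  ⟶  MII  (L1)  txn=∅  M[L1]=65
step 13: P2: load  L1  ⟶  SIS  (L1)  txn=BusRd+Flush  M[L1]=13
step 14: P0: store L1 := 1  ⟶  MII  (L1)  txn=BusRdX  M[L1]=13
step 15: P0: store L1 := 21  ⟶  MII  (L1)  txn=∅  M[L1]=13
step 16: P1: load  L1  ⟶  SSI  (L1)  txn=BusRd+Flush  M[L1]=21
step 17: P0: load  L1  ⟶  SSI  (L1)  txn=∅  M[L1]=21
step 18: P1: store L0 := 21  ⟶  IMI  (L0)  txn=BusRdX+Flush  M[L0]=57
step 19: P1: load  L1  ⟶  SSI  (L1)  txn=∅  M[L1]=21
step 20: P2: load  L1  ⟶  SSS  (L1)  txn=BusRd  M[L1]=21
step 21: P0: store L1 := 38  ⟶  MII  (L1)  txn=BusRdX  M[L1]=21
step 22: P2: load  L0  ⟶  ISS  (L0)  txn=BusRd+Flush  M[L0]=21
step 23: P2: store L1 := 52  ⟶  IIM  (L1)  txn=BusRdX+Flush  M[L1]=38
step 24: P2: load  L1  ⟶  IIM  (L1)  txn=∅  M[L1]=38

bus = none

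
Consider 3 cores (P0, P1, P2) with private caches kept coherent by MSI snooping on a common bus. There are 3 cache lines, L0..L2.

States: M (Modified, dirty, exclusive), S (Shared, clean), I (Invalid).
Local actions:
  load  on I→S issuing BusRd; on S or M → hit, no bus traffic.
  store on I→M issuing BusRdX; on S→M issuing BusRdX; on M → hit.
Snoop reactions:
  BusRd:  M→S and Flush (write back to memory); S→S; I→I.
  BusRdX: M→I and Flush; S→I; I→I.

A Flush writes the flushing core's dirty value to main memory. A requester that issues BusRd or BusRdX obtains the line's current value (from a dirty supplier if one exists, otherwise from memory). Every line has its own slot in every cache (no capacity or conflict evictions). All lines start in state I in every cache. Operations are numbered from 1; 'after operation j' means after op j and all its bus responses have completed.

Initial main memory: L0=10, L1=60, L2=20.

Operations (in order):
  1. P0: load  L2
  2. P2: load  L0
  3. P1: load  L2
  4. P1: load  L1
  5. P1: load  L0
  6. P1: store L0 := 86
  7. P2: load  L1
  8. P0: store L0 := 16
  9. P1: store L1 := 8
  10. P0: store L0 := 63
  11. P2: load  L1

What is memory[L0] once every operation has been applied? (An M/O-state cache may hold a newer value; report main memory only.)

memory[L0] = 86

step 1: P0: load  L2  ⟶  SII  (L2)  txn=BusRd  M[L2]=20
step 2: P2: load  L0  ⟶  IIS  (L0)  txn=BusRd  M[L0]=10
step 3: P1: load  L2  ⟶  SSI  (L2)  txn=BusRd  M[L2]=20
step 4: P1: load  L1  ⟶  ISI  (L1)  txn=BusRd  M[L1]=60
step 5: P1: load  L0  ⟶  ISS  (L0)  txn=BusRd  M[L0]=10
step 6: P1: store L0 := 86  ⟶  IMI  (L0)  txn=BusRdX  M[L0]=10
step 7: P2: load  L1  ⟶  ISS  (L1)  txn=BusRd  M[L1]=60
step 8: P0: store L0 := 16  ⟶  MII  (L0)  txn=BusRdX+Flush  M[L0]=86
step 9: P1: store L1 := 8  ⟶  IMI  (L1)  txn=BusRdX  M[L1]=60
step 10: P0: store L0 := 63  ⟶  MII  (L0)  txn=∅  M[L0]=86
step 11: P2: load  L1  ⟶  ISS  (L1)  txn=BusRd+Flush  M[L1]=8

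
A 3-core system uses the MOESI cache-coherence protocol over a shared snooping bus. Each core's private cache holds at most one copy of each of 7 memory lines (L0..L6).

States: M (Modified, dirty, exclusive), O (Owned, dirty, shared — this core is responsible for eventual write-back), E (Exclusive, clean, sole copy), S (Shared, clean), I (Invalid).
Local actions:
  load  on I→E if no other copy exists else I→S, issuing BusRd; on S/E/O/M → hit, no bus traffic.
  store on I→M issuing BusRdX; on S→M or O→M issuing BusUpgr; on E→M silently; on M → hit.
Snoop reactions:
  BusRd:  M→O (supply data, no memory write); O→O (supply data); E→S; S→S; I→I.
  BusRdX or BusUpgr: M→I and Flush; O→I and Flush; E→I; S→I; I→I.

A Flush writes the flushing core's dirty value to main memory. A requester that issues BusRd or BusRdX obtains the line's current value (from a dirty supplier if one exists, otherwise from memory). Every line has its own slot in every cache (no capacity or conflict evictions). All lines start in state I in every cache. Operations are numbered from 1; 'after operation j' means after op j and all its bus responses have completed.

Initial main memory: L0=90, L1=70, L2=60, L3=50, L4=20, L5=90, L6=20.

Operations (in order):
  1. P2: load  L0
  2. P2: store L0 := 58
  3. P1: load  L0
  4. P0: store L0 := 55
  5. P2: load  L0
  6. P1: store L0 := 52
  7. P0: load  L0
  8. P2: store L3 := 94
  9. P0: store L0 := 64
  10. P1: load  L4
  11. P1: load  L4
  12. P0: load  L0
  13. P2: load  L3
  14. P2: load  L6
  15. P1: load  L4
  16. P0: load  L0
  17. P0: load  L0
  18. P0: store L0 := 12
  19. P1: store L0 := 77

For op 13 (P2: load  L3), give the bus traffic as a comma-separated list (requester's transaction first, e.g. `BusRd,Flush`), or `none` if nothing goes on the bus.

1. P2: load  L0  bus=[BusRd]  L0: P0=I P1=I P2=E  mem[L0]=90
2. P2: store L0 := 58  bus=[-]  L0: P0=I P1=I P2=M  mem[L0]=90
3. P1: load  L0  bus=[BusRd]  L0: P0=I P1=S P2=O  mem[L0]=90
4. P0: store L0 := 55  bus=[BusRdX,Flush]  L0: P0=M P1=I P2=I  mem[L0]=58
5. P2: load  L0  bus=[BusRd]  L0: P0=O P1=I P2=S  mem[L0]=58
6. P1: store L0 := 52  bus=[BusRdX,Flush]  L0: P0=I P1=M P2=I  mem[L0]=55
7. P0: load  L0  bus=[BusRd]  L0: P0=S P1=O P2=I  mem[L0]=55
8. P2: store L3 := 94  bus=[BusRdX]  L3: P0=I P1=I P2=M  mem[L3]=50
9. P0: store L0 := 64  bus=[BusUpgr,Flush]  L0: P0=M P1=I P2=I  mem[L0]=52
10. P1: load  L4  bus=[BusRd]  L4: P0=I P1=E P2=I  mem[L4]=20
11. P1: load  L4  bus=[-]  L4: P0=I P1=E P2=I  mem[L4]=20
12. P0: load  L0  bus=[-]  L0: P0=M P1=I P2=I  mem[L0]=52
13. P2: load  L3  bus=[-]  L3: P0=I P1=I P2=M  mem[L3]=50
14. P2: load  L6  bus=[BusRd]  L6: P0=I P1=I P2=E  mem[L6]=20
15. P1: load  L4  bus=[-]  L4: P0=I P1=E P2=I  mem[L4]=20
16. P0: load  L0  bus=[-]  L0: P0=M P1=I P2=I  mem[L0]=52
17. P0: load  L0  bus=[-]  L0: P0=M P1=I P2=I  mem[L0]=52
18. P0: store L0 := 12  bus=[-]  L0: P0=M P1=I P2=I  mem[L0]=52
19. P1: store L0 := 77  bus=[BusRdX,Flush]  L0: P0=I P1=M P2=I  mem[L0]=12

bus = none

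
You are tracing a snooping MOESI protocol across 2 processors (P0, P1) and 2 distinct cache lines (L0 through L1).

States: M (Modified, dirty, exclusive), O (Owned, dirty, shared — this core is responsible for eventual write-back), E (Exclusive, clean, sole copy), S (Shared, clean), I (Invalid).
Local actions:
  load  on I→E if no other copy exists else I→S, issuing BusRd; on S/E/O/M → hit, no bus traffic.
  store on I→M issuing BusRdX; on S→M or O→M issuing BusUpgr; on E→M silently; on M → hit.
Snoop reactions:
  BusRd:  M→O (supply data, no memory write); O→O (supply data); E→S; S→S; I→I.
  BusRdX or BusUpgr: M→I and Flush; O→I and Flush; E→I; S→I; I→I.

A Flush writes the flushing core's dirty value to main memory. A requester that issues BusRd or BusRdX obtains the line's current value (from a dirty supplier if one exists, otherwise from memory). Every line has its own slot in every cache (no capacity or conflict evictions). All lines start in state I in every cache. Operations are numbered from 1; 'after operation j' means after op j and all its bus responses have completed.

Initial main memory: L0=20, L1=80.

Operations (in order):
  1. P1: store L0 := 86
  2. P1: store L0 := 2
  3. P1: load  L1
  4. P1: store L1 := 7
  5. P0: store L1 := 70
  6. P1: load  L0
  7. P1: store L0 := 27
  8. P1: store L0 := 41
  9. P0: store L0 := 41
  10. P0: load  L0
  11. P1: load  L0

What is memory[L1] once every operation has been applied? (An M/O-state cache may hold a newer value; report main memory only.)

step 1: P1: store L0 := 86  ⟶  IM  (L0)  txn=BusRdX  M[L0]=20
step 2: P1: store L0 := 2  ⟶  IM  (L0)  txn=∅  M[L0]=20
step 3: P1: load  L1  ⟶  IE  (L1)  txn=BusRd  M[L1]=80
step 4: P1: store L1 := 7  ⟶  IM  (L1)  txn=∅  M[L1]=80
step 5: P0: store L1 := 70  ⟶  MI  (L1)  txn=BusRdX+Flush  M[L1]=7
step 6: P1: load  L0  ⟶  IM  (L0)  txn=∅  M[L0]=20
step 7: P1: store L0 := 27  ⟶  IM  (L0)  txn=∅  M[L0]=20
step 8: P1: store L0 := 41  ⟶  IM  (L0)  txn=∅  M[L0]=20
step 9: P0: store L0 := 41  ⟶  MI  (L0)  txn=BusRdX+Flush  M[L0]=41
step 10: P0: load  L0  ⟶  MI  (L0)  txn=∅  M[L0]=41
step 11: P1: load  L0  ⟶  OS  (L0)  txn=BusRd  M[L0]=41

memory[L1] = 7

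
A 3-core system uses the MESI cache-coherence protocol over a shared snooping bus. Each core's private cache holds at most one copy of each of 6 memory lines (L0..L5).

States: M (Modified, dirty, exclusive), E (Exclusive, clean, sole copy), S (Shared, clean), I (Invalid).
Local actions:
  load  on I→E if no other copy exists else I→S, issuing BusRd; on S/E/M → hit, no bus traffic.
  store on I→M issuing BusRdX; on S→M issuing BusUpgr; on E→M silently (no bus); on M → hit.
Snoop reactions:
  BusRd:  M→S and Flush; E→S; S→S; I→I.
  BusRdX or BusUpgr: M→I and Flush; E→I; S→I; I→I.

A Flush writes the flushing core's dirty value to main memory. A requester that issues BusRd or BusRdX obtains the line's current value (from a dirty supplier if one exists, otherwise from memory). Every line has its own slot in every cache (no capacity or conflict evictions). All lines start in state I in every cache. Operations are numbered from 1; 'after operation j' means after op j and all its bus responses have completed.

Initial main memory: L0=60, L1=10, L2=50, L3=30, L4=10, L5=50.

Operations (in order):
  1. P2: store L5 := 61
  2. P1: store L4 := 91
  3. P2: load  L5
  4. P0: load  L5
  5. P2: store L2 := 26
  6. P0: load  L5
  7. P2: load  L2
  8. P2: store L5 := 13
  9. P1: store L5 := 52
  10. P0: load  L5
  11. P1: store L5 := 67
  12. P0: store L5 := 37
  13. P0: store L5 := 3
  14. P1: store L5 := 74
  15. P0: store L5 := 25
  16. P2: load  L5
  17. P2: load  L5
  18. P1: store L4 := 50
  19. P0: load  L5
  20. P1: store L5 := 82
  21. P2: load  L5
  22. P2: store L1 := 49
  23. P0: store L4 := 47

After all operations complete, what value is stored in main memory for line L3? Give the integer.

  op1 P2: store L5 := 61 → I/I/M on L5; bus BusRdX; mem=50
  op2 P1: store L4 := 91 → I/M/I on L4; bus BusRdX; mem=10
  op3 P2: load  L5 → I/I/M on L5; bus (none); mem=50
  op4 P0: load  L5 → S/I/S on L5; bus BusRd Flush; mem=61
  op5 P2: store L2 := 26 → I/I/M on L2; bus BusRdX; mem=50
  op6 P0: load  L5 → S/I/S on L5; bus (none); mem=61
  op7 P2: load  L2 → I/I/M on L2; bus (none); mem=50
  op8 P2: store L5 := 13 → I/I/M on L5; bus BusUpgr; mem=61
  op9 P1: store L5 := 52 → I/M/I on L5; bus BusRdX Flush; mem=13
  op10 P0: load  L5 → S/S/I on L5; bus BusRd Flush; mem=52
  op11 P1: store L5 := 67 → I/M/I on L5; bus BusUpgr; mem=52
  op12 P0: store L5 := 37 → M/I/I on L5; bus BusRdX Flush; mem=67
  op13 P0: store L5 := 3 → M/I/I on L5; bus (none); mem=67
  op14 P1: store L5 := 74 → I/M/I on L5; bus BusRdX Flush; mem=3
  op15 P0: store L5 := 25 → M/I/I on L5; bus BusRdX Flush; mem=74
  op16 P2: load  L5 → S/I/S on L5; bus BusRd Flush; mem=25
  op17 P2: load  L5 → S/I/S on L5; bus (none); mem=25
  op18 P1: store L4 := 50 → I/M/I on L4; bus (none); mem=10
  op19 P0: load  L5 → S/I/S on L5; bus (none); mem=25
  op20 P1: store L5 := 82 → I/M/I on L5; bus BusRdX; mem=25
  op21 P2: load  L5 → I/S/S on L5; bus BusRd Flush; mem=82
  op22 P2: store L1 := 49 → I/I/M on L1; bus BusRdX; mem=10
  op23 P0: store L4 := 47 → M/I/I on L4; bus BusRdX Flush; mem=50

memory[L3] = 30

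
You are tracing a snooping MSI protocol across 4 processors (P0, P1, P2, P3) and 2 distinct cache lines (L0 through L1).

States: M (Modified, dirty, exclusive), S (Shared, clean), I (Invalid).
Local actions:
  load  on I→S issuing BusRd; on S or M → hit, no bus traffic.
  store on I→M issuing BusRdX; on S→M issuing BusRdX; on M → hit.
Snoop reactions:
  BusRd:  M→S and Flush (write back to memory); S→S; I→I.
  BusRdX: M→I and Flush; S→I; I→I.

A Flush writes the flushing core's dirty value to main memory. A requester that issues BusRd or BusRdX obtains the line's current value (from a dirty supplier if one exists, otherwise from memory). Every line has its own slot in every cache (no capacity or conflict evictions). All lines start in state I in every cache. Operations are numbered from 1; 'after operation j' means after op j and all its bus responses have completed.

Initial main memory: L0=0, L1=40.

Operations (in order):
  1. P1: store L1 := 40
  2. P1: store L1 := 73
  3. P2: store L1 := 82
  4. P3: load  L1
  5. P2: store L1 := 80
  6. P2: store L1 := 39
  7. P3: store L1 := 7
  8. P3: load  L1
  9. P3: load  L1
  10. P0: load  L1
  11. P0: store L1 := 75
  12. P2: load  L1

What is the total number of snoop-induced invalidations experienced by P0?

1. P1: store L1 := 40  bus=[BusRdX]  L1: P0=I P1=M P2=I P3=I  mem[L1]=40
2. P1: store L1 := 73  bus=[-]  L1: P0=I P1=M P2=I P3=I  mem[L1]=40
3. P2: store L1 := 82  bus=[BusRdX,Flush]  L1: P0=I P1=I P2=M P3=I  mem[L1]=73
4. P3: load  L1  bus=[BusRd,Flush]  L1: P0=I P1=I P2=S P3=S  mem[L1]=82
5. P2: store L1 := 80  bus=[BusRdX]  L1: P0=I P1=I P2=M P3=I  mem[L1]=82
6. P2: store L1 := 39  bus=[-]  L1: P0=I P1=I P2=M P3=I  mem[L1]=82
7. P3: store L1 := 7  bus=[BusRdX,Flush]  L1: P0=I P1=I P2=I P3=M  mem[L1]=39
8. P3: load  L1  bus=[-]  L1: P0=I P1=I P2=I P3=M  mem[L1]=39
9. P3: load  L1  bus=[-]  L1: P0=I P1=I P2=I P3=M  mem[L1]=39
10. P0: load  L1  bus=[BusRd,Flush]  L1: P0=S P1=I P2=I P3=S  mem[L1]=7
11. P0: store L1 := 75  bus=[BusRdX]  L1: P0=M P1=I P2=I P3=I  mem[L1]=7
12. P2: load  L1  bus=[BusRd,Flush]  L1: P0=S P1=I P2=S P3=I  mem[L1]=75

invalidations = 0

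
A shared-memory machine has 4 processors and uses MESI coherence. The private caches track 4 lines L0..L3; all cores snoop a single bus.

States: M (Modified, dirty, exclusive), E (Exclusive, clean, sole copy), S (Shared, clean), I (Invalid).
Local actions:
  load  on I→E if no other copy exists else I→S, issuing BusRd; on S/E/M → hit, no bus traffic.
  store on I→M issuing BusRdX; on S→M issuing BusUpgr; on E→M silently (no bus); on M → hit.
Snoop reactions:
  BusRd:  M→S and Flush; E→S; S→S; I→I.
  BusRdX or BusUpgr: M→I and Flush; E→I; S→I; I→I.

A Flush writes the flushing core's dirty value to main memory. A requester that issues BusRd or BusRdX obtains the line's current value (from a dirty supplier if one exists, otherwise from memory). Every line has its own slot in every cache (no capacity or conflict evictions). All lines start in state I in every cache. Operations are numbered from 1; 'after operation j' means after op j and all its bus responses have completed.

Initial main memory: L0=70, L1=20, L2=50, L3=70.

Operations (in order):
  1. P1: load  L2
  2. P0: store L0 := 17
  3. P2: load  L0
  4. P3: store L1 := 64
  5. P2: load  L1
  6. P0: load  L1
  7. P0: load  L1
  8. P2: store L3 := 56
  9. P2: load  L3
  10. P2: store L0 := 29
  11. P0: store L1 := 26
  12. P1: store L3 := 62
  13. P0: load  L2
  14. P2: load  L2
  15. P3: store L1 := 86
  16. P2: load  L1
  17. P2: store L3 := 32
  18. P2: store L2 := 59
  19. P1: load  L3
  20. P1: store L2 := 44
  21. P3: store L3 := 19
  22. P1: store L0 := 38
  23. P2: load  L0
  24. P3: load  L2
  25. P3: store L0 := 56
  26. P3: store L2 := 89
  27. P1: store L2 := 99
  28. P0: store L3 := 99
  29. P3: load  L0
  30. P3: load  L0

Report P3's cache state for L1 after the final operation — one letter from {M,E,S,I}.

state = S

  op1 P1: load  L2 → I/E/I/I on L2; bus BusRd; mem=50
  op2 P0: store L0 := 17 → M/I/I/I on L0; bus BusRdX; mem=70
  op3 P2: load  L0 → S/I/S/I on L0; bus BusRd Flush; mem=17
  op4 P3: store L1 := 64 → I/I/I/M on L1; bus BusRdX; mem=20
  op5 P2: load  L1 → I/I/S/S on L1; bus BusRd Flush; mem=64
  op6 P0: load  L1 → S/I/S/S on L1; bus BusRd; mem=64
  op7 P0: load  L1 → S/I/S/S on L1; bus (none); mem=64
  op8 P2: store L3 := 56 → I/I/M/I on L3; bus BusRdX; mem=70
  op9 P2: load  L3 → I/I/M/I on L3; bus (none); mem=70
  op10 P2: store L0 := 29 → I/I/M/I on L0; bus BusUpgr; mem=17
  op11 P0: store L1 := 26 → M/I/I/I on L1; bus BusUpgr; mem=64
  op12 P1: store L3 := 62 → I/M/I/I on L3; bus BusRdX Flush; mem=56
  op13 P0: load  L2 → S/S/I/I on L2; bus BusRd; mem=50
  op14 P2: load  L2 → S/S/S/I on L2; bus BusRd; mem=50
  op15 P3: store L1 := 86 → I/I/I/M on L1; bus BusRdX Flush; mem=26
  op16 P2: load  L1 → I/I/S/S on L1; bus BusRd Flush; mem=86
  op17 P2: store L3 := 32 → I/I/M/I on L3; bus BusRdX Flush; mem=62
  op18 P2: store L2 := 59 → I/I/M/I on L2; bus BusUpgr; mem=50
  op19 P1: load  L3 → I/S/S/I on L3; bus BusRd Flush; mem=32
  op20 P1: store L2 := 44 → I/M/I/I on L2; bus BusRdX Flush; mem=59
  op21 P3: store L3 := 19 → I/I/I/M on L3; bus BusRdX; mem=32
  op22 P1: store L0 := 38 → I/M/I/I on L0; bus BusRdX Flush; mem=29
  op23 P2: load  L0 → I/S/S/I on L0; bus BusRd Flush; mem=38
  op24 P3: load  L2 → I/S/I/S on L2; bus BusRd Flush; mem=44
  op25 P3: store L0 := 56 → I/I/I/M on L0; bus BusRdX; mem=38
  op26 P3: store L2 := 89 → I/I/I/M on L2; bus BusUpgr; mem=44
  op27 P1: store L2 := 99 → I/M/I/I on L2; bus BusRdX Flush; mem=89
  op28 P0: store L3 := 99 → M/I/I/I on L3; bus BusRdX Flush; mem=19
  op29 P3: load  L0 → I/I/I/M on L0; bus (none); mem=38
  op30 P3: load  L0 → I/I/I/M on L0; bus (none); mem=38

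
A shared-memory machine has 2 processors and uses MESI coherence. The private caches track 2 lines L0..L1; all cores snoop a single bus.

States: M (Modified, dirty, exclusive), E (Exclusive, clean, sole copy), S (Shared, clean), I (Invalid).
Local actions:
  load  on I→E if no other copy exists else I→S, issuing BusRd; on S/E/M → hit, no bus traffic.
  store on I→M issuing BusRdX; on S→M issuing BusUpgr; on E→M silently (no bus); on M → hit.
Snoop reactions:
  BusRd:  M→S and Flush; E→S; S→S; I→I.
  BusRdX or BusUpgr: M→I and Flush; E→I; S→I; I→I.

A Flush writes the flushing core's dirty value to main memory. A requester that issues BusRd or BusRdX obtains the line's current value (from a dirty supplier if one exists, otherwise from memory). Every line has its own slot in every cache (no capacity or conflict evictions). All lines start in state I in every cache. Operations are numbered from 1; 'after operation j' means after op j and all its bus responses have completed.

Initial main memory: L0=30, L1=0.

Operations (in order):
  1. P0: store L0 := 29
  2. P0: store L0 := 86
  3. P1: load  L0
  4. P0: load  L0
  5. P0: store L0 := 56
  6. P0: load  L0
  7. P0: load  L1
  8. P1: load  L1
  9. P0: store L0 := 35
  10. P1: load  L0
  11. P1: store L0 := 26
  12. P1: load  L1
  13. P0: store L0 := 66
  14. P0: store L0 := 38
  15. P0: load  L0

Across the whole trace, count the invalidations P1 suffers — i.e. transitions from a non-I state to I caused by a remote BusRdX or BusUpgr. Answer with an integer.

step 1: P0: store L0 := 29  ⟶  MI  (L0)  txn=BusRdX  M[L0]=30
step 2: P0: store L0 := 86  ⟶  MI  (L0)  txn=∅  M[L0]=30
step 3: P1: load  L0  ⟶  SS  (L0)  txn=BusRd+Flush  M[L0]=86
step 4: P0: load  L0  ⟶  SS  (L0)  txn=∅  M[L0]=86
step 5: P0: store L0 := 56  ⟶  MI  (L0)  txn=BusUpgr  M[L0]=86
step 6: P0: load  L0  ⟶  MI  (L0)  txn=∅  M[L0]=86
step 7: P0: load  L1  ⟶  EI  (L1)  txn=BusRd  M[L1]=0
step 8: P1: load  L1  ⟶  SS  (L1)  txn=BusRd  M[L1]=0
step 9: P0: store L0 := 35  ⟶  MI  (L0)  txn=∅  M[L0]=86
step 10: P1: load  L0  ⟶  SS  (L0)  txn=BusRd+Flush  M[L0]=35
step 11: P1: store L0 := 26  ⟶  IM  (L0)  txn=BusUpgr  M[L0]=35
step 12: P1: load  L1  ⟶  SS  (L1)  txn=∅  M[L1]=0
step 13: P0: store L0 := 66  ⟶  MI  (L0)  txn=BusRdX+Flush  M[L0]=26
step 14: P0: store L0 := 38  ⟶  MI  (L0)  txn=∅  M[L0]=26
step 15: P0: load  L0  ⟶  MI  (L0)  txn=∅  M[L0]=26

invalidations = 2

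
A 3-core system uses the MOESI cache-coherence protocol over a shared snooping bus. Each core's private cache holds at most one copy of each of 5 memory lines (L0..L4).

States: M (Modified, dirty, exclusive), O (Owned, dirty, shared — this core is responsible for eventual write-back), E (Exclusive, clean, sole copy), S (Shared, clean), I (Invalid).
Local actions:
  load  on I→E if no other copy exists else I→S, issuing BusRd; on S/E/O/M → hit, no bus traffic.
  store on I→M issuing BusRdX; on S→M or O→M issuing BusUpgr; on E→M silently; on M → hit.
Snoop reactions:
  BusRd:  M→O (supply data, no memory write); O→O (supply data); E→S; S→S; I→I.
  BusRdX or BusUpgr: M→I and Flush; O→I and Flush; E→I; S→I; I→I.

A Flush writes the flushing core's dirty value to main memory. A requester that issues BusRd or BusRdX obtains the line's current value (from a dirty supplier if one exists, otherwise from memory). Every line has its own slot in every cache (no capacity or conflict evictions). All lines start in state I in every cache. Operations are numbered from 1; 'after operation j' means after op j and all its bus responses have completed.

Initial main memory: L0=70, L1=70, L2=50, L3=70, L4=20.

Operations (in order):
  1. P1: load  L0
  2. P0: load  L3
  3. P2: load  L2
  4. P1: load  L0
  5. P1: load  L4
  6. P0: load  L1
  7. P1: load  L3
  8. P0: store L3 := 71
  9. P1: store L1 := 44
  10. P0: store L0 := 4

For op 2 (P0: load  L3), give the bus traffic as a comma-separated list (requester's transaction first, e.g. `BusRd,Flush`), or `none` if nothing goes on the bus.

bus = BusRd

1. P1: load  L0  bus=[BusRd]  L0: P0=I P1=E P2=I  mem[L0]=70
2. P0: load  L3  bus=[BusRd]  L3: P0=E P1=I P2=I  mem[L3]=70
3. P2: load  L2  bus=[BusRd]  L2: P0=I P1=I P2=E  mem[L2]=50
4. P1: load  L0  bus=[-]  L0: P0=I P1=E P2=I  mem[L0]=70
5. P1: load  L4  bus=[BusRd]  L4: P0=I P1=E P2=I  mem[L4]=20
6. P0: load  L1  bus=[BusRd]  L1: P0=E P1=I P2=I  mem[L1]=70
7. P1: load  L3  bus=[BusRd]  L3: P0=S P1=S P2=I  mem[L3]=70
8. P0: store L3 := 71  bus=[BusUpgr]  L3: P0=M P1=I P2=I  mem[L3]=70
9. P1: store L1 := 44  bus=[BusRdX]  L1: P0=I P1=M P2=I  mem[L1]=70
10. P0: store L0 := 4  bus=[BusRdX]  L0: P0=M P1=I P2=I  mem[L0]=70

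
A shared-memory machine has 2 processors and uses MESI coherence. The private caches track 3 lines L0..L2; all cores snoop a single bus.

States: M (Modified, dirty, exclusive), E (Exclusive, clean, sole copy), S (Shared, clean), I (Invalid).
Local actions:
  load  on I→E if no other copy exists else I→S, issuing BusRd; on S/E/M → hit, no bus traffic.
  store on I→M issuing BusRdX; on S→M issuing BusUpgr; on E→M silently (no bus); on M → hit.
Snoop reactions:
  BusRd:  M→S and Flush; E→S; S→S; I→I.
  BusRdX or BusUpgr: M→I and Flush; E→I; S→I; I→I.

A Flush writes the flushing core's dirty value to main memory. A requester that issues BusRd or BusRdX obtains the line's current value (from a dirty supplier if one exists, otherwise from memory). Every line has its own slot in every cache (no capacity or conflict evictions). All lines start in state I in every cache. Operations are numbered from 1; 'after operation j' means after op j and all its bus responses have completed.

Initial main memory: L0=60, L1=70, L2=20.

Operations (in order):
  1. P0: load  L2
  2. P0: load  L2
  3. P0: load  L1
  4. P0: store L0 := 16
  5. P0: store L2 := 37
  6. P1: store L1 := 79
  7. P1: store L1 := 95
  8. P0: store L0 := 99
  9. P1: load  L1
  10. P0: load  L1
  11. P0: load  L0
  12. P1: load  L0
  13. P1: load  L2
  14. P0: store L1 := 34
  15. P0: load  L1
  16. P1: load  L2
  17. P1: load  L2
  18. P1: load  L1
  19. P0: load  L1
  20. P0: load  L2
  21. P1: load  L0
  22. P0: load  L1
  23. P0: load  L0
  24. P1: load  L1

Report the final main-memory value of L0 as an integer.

memory[L0] = 99

[1] P0: load  L2 | P0:E(20), P1:I | bus: BusRd
[2] P0: load  L2 | P0:E(20), P1:I | bus: none
[3] P0: load  L1 | P0:E(70), P1:I | bus: BusRd
[4] P0: store L0 := 16 | P0:M(16), P1:I | bus: BusRdX
[5] P0: store L2 := 37 | P0:M(37), P1:I | bus: none
[6] P1: store L1 := 79 | P0:I, P1:M(79) | bus: BusRdX
[7] P1: store L1 := 95 | P0:I, P1:M(95) | bus: none
[8] P0: store L0 := 99 | P0:M(99), P1:I | bus: none
[9] P1: load  L1 | P0:I, P1:M(95) | bus: none
[10] P0: load  L1 | P0:S(95), P1:S(95) | bus: BusRd,Flush
[11] P0: load  L0 | P0:M(99), P1:I | bus: none
[12] P1: load  L0 | P0:S(99), P1:S(99) | bus: BusRd,Flush
[13] P1: load  L2 | P0:S(37), P1:S(37) | bus: BusRd,Flush
[14] P0: store L1 := 34 | P0:M(34), P1:I | bus: BusUpgr
[15] P0: load  L1 | P0:M(34), P1:I | bus: none
[16] P1: load  L2 | P0:S(37), P1:S(37) | bus: none
[17] P1: load  L2 | P0:S(37), P1:S(37) | bus: none
[18] P1: load  L1 | P0:S(34), P1:S(34) | bus: BusRd,Flush
[19] P0: load  L1 | P0:S(34), P1:S(34) | bus: none
[20] P0: load  L2 | P0:S(37), P1:S(37) | bus: none
[21] P1: load  L0 | P0:S(99), P1:S(99) | bus: none
[22] P0: load  L1 | P0:S(34), P1:S(34) | bus: none
[23] P0: load  L0 | P0:S(99), P1:S(99) | bus: none
[24] P1: load  L1 | P0:S(34), P1:S(34) | bus: none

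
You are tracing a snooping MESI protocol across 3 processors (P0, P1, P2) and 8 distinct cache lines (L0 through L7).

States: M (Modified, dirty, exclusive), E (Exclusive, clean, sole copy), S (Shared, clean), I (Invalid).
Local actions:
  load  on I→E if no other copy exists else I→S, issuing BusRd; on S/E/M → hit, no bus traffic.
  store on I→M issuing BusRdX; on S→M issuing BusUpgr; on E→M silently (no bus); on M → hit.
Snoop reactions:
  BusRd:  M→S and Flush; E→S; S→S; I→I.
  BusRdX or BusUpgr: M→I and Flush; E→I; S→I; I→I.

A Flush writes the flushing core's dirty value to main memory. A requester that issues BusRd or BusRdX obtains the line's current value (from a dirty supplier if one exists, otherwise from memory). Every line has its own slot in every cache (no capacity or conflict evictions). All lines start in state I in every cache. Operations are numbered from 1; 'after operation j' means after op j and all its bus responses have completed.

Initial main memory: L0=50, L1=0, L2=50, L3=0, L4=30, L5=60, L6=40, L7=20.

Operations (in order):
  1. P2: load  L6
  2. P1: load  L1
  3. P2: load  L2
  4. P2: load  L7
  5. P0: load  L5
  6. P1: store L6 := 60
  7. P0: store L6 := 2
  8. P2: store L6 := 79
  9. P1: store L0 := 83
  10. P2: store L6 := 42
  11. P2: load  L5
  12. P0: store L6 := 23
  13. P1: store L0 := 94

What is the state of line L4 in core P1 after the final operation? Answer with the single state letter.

1. P2: load  L6  bus=[BusRd]  L6: P0=I P1=I P2=E  mem[L6]=40
2. P1: load  L1  bus=[BusRd]  L1: P0=I P1=E P2=I  mem[L1]=0
3. P2: load  L2  bus=[BusRd]  L2: P0=I P1=I P2=E  mem[L2]=50
4. P2: load  L7  bus=[BusRd]  L7: P0=I P1=I P2=E  mem[L7]=20
5. P0: load  L5  bus=[BusRd]  L5: P0=E P1=I P2=I  mem[L5]=60
6. P1: store L6 := 60  bus=[BusRdX]  L6: P0=I P1=M P2=I  mem[L6]=40
7. P0: store L6 := 2  bus=[BusRdX,Flush]  L6: P0=M P1=I P2=I  mem[L6]=60
8. P2: store L6 := 79  bus=[BusRdX,Flush]  L6: P0=I P1=I P2=M  mem[L6]=2
9. P1: store L0 := 83  bus=[BusRdX]  L0: P0=I P1=M P2=I  mem[L0]=50
10. P2: store L6 := 42  bus=[-]  L6: P0=I P1=I P2=M  mem[L6]=2
11. P2: load  L5  bus=[BusRd]  L5: P0=S P1=I P2=S  mem[L5]=60
12. P0: store L6 := 23  bus=[BusRdX,Flush]  L6: P0=M P1=I P2=I  mem[L6]=42
13. P1: store L0 := 94  bus=[-]  L0: P0=I P1=M P2=I  mem[L0]=50

state = I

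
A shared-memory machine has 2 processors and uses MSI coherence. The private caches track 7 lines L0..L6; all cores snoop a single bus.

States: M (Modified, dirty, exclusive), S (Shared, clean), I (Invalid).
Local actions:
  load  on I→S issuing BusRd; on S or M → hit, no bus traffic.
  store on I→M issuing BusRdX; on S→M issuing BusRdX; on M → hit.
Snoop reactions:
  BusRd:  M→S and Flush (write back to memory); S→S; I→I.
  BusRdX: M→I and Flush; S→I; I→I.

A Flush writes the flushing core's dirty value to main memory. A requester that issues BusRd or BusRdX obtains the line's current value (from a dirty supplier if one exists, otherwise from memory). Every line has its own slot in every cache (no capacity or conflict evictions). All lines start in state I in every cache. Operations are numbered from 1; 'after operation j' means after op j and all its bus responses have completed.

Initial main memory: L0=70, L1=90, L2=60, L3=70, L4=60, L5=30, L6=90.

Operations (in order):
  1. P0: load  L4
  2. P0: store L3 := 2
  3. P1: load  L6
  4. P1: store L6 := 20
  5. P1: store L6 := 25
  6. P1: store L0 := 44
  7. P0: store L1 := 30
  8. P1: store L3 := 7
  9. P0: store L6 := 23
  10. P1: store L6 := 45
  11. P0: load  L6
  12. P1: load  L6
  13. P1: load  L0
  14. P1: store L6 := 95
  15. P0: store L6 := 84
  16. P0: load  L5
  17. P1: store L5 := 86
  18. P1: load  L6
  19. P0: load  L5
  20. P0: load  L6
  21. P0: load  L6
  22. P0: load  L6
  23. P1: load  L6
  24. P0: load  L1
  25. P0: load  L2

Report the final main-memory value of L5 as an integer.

memory[L5] = 86

  op1 P0: load  L4 → S/I on L4; bus BusRd; mem=60
  op2 P0: store L3 := 2 → M/I on L3; bus BusRdX; mem=70
  op3 P1: load  L6 → I/S on L6; bus BusRd; mem=90
  op4 P1: store L6 := 20 → I/M on L6; bus BusRdX; mem=90
  op5 P1: store L6 := 25 → I/M on L6; bus (none); mem=90
  op6 P1: store L0 := 44 → I/M on L0; bus BusRdX; mem=70
  op7 P0: store L1 := 30 → M/I on L1; bus BusRdX; mem=90
  op8 P1: store L3 := 7 → I/M on L3; bus BusRdX Flush; mem=2
  op9 P0: store L6 := 23 → M/I on L6; bus BusRdX Flush; mem=25
  op10 P1: store L6 := 45 → I/M on L6; bus BusRdX Flush; mem=23
  op11 P0: load  L6 → S/S on L6; bus BusRd Flush; mem=45
  op12 P1: load  L6 → S/S on L6; bus (none); mem=45
  op13 P1: load  L0 → I/M on L0; bus (none); mem=70
  op14 P1: store L6 := 95 → I/M on L6; bus BusRdX; mem=45
  op15 P0: store L6 := 84 → M/I on L6; bus BusRdX Flush; mem=95
  op16 P0: load  L5 → S/I on L5; bus BusRd; mem=30
  op17 P1: store L5 := 86 → I/M on L5; bus BusRdX; mem=30
  op18 P1: load  L6 → S/S on L6; bus BusRd Flush; mem=84
  op19 P0: load  L5 → S/S on L5; bus BusRd Flush; mem=86
  op20 P0: load  L6 → S/S on L6; bus (none); mem=84
  op21 P0: load  L6 → S/S on L6; bus (none); mem=84
  op22 P0: load  L6 → S/S on L6; bus (none); mem=84
  op23 P1: load  L6 → S/S on L6; bus (none); mem=84
  op24 P0: load  L1 → M/I on L1; bus (none); mem=90
  op25 P0: load  L2 → S/I on L2; bus BusRd; mem=60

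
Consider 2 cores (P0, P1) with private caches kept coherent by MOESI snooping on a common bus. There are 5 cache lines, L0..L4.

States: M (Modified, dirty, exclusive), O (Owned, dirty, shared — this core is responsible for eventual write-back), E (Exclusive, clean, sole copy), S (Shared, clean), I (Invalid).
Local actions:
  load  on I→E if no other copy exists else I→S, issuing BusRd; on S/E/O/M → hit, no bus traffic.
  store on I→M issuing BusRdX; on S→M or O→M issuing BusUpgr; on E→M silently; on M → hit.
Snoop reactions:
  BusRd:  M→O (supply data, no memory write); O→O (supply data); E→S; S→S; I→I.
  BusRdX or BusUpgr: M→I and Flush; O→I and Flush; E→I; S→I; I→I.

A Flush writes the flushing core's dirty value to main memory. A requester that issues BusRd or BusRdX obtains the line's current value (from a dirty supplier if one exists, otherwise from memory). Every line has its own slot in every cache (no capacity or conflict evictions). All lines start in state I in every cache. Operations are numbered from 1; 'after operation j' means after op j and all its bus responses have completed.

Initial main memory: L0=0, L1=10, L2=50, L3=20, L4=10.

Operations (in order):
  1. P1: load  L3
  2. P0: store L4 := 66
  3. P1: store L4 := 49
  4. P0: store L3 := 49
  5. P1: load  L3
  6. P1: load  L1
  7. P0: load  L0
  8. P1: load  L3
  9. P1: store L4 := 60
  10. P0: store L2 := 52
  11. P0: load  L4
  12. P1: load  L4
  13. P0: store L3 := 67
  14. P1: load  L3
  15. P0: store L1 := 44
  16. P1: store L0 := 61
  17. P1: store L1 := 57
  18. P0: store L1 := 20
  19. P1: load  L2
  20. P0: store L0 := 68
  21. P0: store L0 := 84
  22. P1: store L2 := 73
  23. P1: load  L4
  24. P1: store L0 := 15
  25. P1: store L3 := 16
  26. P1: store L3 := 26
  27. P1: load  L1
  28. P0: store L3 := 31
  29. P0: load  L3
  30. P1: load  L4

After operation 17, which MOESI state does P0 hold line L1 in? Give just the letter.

1. P1: load  L3  bus=[BusRd]  L3: P0=I P1=E  mem[L3]=20
2. P0: store L4 := 66  bus=[BusRdX]  L4: P0=M P1=I  mem[L4]=10
3. P1: store L4 := 49  bus=[BusRdX,Flush]  L4: P0=I P1=M  mem[L4]=66
4. P0: store L3 := 49  bus=[BusRdX]  L3: P0=M P1=I  mem[L3]=20
5. P1: load  L3  bus=[BusRd]  L3: P0=O P1=S  mem[L3]=20
6. P1: load  L1  bus=[BusRd]  L1: P0=I P1=E  mem[L1]=10
7. P0: load  L0  bus=[BusRd]  L0: P0=E P1=I  mem[L0]=0
8. P1: load  L3  bus=[-]  L3: P0=O P1=S  mem[L3]=20
9. P1: store L4 := 60  bus=[-]  L4: P0=I P1=M  mem[L4]=66
10. P0: store L2 := 52  bus=[BusRdX]  L2: P0=M P1=I  mem[L2]=50
11. P0: load  L4  bus=[BusRd]  L4: P0=S P1=O  mem[L4]=66
12. P1: load  L4  bus=[-]  L4: P0=S P1=O  mem[L4]=66
13. P0: store L3 := 67  bus=[BusUpgr]  L3: P0=M P1=I  mem[L3]=20
14. P1: load  L3  bus=[BusRd]  L3: P0=O P1=S  mem[L3]=20
15. P0: store L1 := 44  bus=[BusRdX]  L1: P0=M P1=I  mem[L1]=10
16. P1: store L0 := 61  bus=[BusRdX]  L0: P0=I P1=M  mem[L0]=0
17. P1: store L1 := 57  bus=[BusRdX,Flush]  L1: P0=I P1=M  mem[L1]=44
18. P0: store L1 := 20  bus=[BusRdX,Flush]  L1: P0=M P1=I  mem[L1]=57
19. P1: load  L2  bus=[BusRd]  L2: P0=O P1=S  mem[L2]=50
20. P0: store L0 := 68  bus=[BusRdX,Flush]  L0: P0=M P1=I  mem[L0]=61
21. P0: store L0 := 84  bus=[-]  L0: P0=M P1=I  mem[L0]=61
22. P1: store L2 := 73  bus=[BusUpgr,Flush]  L2: P0=I P1=M  mem[L2]=52
23. P1: load  L4  bus=[-]  L4: P0=S P1=O  mem[L4]=66
24. P1: store L0 := 15  bus=[BusRdX,Flush]  L0: P0=I P1=M  mem[L0]=84
25. P1: store L3 := 16  bus=[BusUpgr,Flush]  L3: P0=I P1=M  mem[L3]=67
26. P1: store L3 := 26  bus=[-]  L3: P0=I P1=M  mem[L3]=67
27. P1: load  L1  bus=[BusRd]  L1: P0=O P1=S  mem[L1]=57
28. P0: store L3 := 31  bus=[BusRdX,Flush]  L3: P0=M P1=I  mem[L3]=26
29. P0: load  L3  bus=[-]  L3: P0=M P1=I  mem[L3]=26
30. P1: load  L4  bus=[-]  L4: P0=S P1=O  mem[L4]=66

state = I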